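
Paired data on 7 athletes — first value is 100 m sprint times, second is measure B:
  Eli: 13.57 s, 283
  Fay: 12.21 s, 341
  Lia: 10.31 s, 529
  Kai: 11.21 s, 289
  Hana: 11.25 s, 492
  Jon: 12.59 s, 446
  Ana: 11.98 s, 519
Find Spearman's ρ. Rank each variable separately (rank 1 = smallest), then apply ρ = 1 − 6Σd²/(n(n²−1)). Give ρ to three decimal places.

Ranks of variable 1: 7, 5, 1, 2, 3, 6, 4
Ranks of variable 2: 1, 3, 7, 2, 5, 4, 6
d = r₁ − r₂: 6, 2, -6, 0, -2, 2, -2
d²: 36, 4, 36, 0, 4, 4, 4; Σd² = 88
ρ = 1 − 6·88/(7·48) = 1 − 528/336 = -0.571

-0.571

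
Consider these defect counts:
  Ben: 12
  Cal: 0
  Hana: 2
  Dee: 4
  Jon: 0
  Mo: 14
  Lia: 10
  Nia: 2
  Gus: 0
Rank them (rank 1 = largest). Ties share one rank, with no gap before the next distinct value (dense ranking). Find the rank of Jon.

6

Sorted (descending): 14, 12, 10, 4, 2, 2, 0, 0, 0
The 2 values of 2 share dense rank 5.
The 3 values of 0 share dense rank 6.
Remaining distinct values take the next consecutive integers.
Jon has value 0 → rank 6.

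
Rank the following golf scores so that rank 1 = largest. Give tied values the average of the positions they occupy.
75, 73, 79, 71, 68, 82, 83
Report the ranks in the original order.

Sorted (descending): 83, 82, 79, 75, 73, 71, 68
No ties — each value takes its position as its rank.

4, 5, 3, 6, 7, 2, 1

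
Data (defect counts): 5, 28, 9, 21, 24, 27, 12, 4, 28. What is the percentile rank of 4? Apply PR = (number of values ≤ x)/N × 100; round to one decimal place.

11.1

N = 9.
Strictly below 4: 0. Equal to 4: 1.
PR = 1/9 × 100 = 11.1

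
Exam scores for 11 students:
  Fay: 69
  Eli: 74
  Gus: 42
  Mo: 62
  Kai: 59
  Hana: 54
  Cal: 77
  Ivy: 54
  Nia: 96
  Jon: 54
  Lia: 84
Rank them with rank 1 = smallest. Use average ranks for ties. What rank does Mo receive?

Sorted (ascending): 42, 54, 54, 54, 59, 62, 69, 74, 77, 84, 96
The 3 values of 54 occupy positions 2–4 → average rank 3.
Mo has value 62 → rank 6.

6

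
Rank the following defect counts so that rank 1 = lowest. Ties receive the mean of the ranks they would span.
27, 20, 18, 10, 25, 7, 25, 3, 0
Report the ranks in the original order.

9, 6, 5, 4, 7.5, 3, 7.5, 2, 1

Sorted (ascending): 0, 3, 7, 10, 18, 20, 25, 25, 27
The 2 values of 25 occupy positions 7–8 → average rank (7+8)/2 = 7.5.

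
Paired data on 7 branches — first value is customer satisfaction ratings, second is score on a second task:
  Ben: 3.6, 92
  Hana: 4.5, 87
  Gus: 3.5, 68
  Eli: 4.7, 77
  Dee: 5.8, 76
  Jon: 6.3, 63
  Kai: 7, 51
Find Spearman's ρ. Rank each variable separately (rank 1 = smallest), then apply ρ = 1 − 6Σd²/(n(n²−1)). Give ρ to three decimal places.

Ranks of variable 1: 2, 3, 1, 4, 5, 6, 7
Ranks of variable 2: 7, 6, 3, 5, 4, 2, 1
d = r₁ − r₂: -5, -3, -2, -1, 1, 4, 6
d²: 25, 9, 4, 1, 1, 16, 36; Σd² = 92
ρ = 1 − 6·92/(7·48) = 1 − 552/336 = -0.643

-0.643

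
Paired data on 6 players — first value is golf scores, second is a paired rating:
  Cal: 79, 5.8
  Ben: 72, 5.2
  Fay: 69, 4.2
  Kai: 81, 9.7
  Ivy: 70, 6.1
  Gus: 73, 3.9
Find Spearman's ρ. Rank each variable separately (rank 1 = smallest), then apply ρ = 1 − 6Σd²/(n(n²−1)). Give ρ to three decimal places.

0.429

Ranks of variable 1: 5, 3, 1, 6, 2, 4
Ranks of variable 2: 4, 3, 2, 6, 5, 1
d = r₁ − r₂: 1, 0, -1, 0, -3, 3
d²: 1, 0, 1, 0, 9, 9; Σd² = 20
ρ = 1 − 6·20/(6·35) = 1 − 120/210 = 0.429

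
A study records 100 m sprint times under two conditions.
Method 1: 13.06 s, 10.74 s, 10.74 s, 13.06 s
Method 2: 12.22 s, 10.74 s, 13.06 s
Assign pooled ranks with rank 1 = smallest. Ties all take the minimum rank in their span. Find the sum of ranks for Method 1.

12

Sorted (ascending): 10.74, 10.74, 10.74, 12.22, 13.06, 13.06, 13.06
The 3 values of 10.74 occupy positions 1–3 → each gets rank 1.
The 3 values of 13.06 occupy positions 5–7 → each gets rank 5.
Method 1 values → pooled ranks: 13.06→5, 10.74→1, 10.74→1, 13.06→5
Rank sum = 5 + 1 + 1 + 5 = 12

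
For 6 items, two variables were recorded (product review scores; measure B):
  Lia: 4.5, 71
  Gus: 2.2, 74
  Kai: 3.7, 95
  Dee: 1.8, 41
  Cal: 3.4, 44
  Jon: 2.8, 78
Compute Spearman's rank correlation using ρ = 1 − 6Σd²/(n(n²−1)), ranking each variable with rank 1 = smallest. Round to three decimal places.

0.371

Ranks of variable 1: 6, 2, 5, 1, 4, 3
Ranks of variable 2: 3, 4, 6, 1, 2, 5
d = r₁ − r₂: 3, -2, -1, 0, 2, -2
d²: 9, 4, 1, 0, 4, 4; Σd² = 22
ρ = 1 − 6·22/(6·35) = 1 − 132/210 = 0.371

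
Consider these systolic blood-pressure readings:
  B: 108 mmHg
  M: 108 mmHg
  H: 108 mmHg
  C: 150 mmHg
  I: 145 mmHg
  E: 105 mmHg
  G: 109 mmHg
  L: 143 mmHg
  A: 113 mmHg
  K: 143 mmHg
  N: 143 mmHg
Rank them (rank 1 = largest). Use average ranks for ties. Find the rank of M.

9

Sorted (descending): 150, 145, 143, 143, 143, 113, 109, 108, 108, 108, 105
The 3 values of 143 occupy positions 3–5 → average rank 4.
The 3 values of 108 occupy positions 8–10 → average rank 9.
M has value 108 mmHg → rank 9.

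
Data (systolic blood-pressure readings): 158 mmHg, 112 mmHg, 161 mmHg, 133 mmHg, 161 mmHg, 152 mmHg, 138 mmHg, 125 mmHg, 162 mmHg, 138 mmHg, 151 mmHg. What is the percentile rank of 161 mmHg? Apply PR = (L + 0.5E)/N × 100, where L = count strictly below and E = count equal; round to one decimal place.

81.8

N = 11.
Strictly below 161: 8. Equal to 161: 2.
PR = (8 + 0.5·2)/11 × 100 = 81.8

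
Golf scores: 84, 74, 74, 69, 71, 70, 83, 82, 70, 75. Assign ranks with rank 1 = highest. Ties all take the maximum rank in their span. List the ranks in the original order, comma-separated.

Sorted (descending): 84, 83, 82, 75, 74, 74, 71, 70, 70, 69
The 2 values of 74 occupy positions 5–6 → each gets rank 6.
The 2 values of 70 occupy positions 8–9 → each gets rank 9.

1, 6, 6, 10, 7, 9, 2, 3, 9, 4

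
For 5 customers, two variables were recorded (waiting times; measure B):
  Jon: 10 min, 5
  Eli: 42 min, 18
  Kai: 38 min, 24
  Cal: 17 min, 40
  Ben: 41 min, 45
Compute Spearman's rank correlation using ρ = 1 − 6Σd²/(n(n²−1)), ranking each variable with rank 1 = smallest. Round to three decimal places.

0.300

Ranks of variable 1: 1, 5, 3, 2, 4
Ranks of variable 2: 1, 2, 3, 4, 5
d = r₁ − r₂: 0, 3, 0, -2, -1
d²: 0, 9, 0, 4, 1; Σd² = 14
ρ = 1 − 6·14/(5·24) = 1 − 84/120 = 0.300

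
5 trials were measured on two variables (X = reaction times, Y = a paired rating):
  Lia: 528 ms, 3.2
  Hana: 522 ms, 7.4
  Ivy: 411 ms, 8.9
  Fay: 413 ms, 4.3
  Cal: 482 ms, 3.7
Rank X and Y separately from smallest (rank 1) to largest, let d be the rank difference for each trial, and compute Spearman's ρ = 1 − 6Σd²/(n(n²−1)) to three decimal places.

Ranks of variable 1: 5, 4, 1, 2, 3
Ranks of variable 2: 1, 4, 5, 3, 2
d = r₁ − r₂: 4, 0, -4, -1, 1
d²: 16, 0, 16, 1, 1; Σd² = 34
ρ = 1 − 6·34/(5·24) = 1 − 204/120 = -0.700

-0.700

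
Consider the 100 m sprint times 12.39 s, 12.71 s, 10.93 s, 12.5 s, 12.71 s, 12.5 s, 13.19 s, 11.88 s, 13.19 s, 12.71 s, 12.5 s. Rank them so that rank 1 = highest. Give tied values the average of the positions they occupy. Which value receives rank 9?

Sorted (descending): 13.19, 13.19, 12.71, 12.71, 12.71, 12.5, 12.5, 12.5, 12.39, 11.88, 10.93
The 2 values of 13.19 occupy positions 1–2 → average rank (1+2)/2 = 1.5.
The 3 values of 12.71 occupy positions 3–5 → average rank 4.
The 3 values of 12.5 occupy positions 6–8 → average rank 7.
Rank 9 → value 12.39.

12.39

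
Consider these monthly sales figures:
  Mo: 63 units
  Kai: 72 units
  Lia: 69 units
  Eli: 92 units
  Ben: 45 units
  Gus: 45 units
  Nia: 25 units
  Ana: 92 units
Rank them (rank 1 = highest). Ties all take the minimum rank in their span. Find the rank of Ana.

Sorted (descending): 92, 92, 72, 69, 63, 45, 45, 25
The 2 values of 92 occupy positions 1–2 → each gets rank 1.
The 2 values of 45 occupy positions 6–7 → each gets rank 6.
Ana has value 92 units → rank 1.

1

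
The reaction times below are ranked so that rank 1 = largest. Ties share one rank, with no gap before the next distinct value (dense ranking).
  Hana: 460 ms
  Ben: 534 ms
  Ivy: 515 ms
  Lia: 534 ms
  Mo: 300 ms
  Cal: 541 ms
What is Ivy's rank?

3

Sorted (descending): 541, 534, 534, 515, 460, 300
The 2 values of 534 share dense rank 2.
Remaining distinct values take the next consecutive integers.
Ivy has value 515 ms → rank 3.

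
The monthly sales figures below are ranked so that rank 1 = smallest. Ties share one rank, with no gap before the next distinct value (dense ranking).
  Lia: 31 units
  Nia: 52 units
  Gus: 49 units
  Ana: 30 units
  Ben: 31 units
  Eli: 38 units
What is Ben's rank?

Sorted (ascending): 30, 31, 31, 38, 49, 52
The 2 values of 31 share dense rank 2.
Remaining distinct values take the next consecutive integers.
Ben has value 31 units → rank 2.

2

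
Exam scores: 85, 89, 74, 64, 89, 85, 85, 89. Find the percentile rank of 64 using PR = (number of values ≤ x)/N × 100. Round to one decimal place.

N = 8.
Strictly below 64: 0. Equal to 64: 1.
PR = 1/8 × 100 = 12.5

12.5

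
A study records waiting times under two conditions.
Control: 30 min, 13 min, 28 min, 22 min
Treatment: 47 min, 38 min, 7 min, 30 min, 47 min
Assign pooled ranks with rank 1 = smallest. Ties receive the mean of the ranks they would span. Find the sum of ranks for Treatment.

30.5

Sorted (ascending): 7, 13, 22, 28, 30, 30, 38, 47, 47
The 2 values of 30 occupy positions 5–6 → average rank (5+6)/2 = 5.5.
The 2 values of 47 occupy positions 8–9 → average rank (8+9)/2 = 8.5.
Treatment values → pooled ranks: 47→8.5, 38→7, 7→1, 30→5.5, 47→8.5
Rank sum = 8.5 + 7 + 1 + 5.5 + 8.5 = 30.5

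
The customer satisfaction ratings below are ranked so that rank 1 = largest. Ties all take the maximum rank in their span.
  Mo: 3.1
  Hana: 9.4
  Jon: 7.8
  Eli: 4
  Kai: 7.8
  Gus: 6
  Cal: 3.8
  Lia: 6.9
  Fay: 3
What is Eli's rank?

Sorted (descending): 9.4, 7.8, 7.8, 6.9, 6, 4, 3.8, 3.1, 3
The 2 values of 7.8 occupy positions 2–3 → each gets rank 3.
Eli has value 4 → rank 6.

6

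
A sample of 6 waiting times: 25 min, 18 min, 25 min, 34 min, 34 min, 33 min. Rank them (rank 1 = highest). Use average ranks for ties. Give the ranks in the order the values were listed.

4.5, 6, 4.5, 1.5, 1.5, 3

Sorted (descending): 34, 34, 33, 25, 25, 18
The 2 values of 34 occupy positions 1–2 → average rank (1+2)/2 = 1.5.
The 2 values of 25 occupy positions 4–5 → average rank (4+5)/2 = 4.5.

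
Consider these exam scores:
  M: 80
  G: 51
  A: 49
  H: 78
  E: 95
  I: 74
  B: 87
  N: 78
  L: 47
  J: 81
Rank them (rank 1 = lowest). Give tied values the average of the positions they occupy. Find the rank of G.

Sorted (ascending): 47, 49, 51, 74, 78, 78, 80, 81, 87, 95
The 2 values of 78 occupy positions 5–6 → average rank (5+6)/2 = 5.5.
G has value 51 → rank 3.

3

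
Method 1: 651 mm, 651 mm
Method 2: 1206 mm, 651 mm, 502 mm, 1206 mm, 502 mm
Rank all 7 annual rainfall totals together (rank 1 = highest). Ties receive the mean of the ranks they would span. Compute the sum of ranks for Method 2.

Sorted (descending): 1206, 1206, 651, 651, 651, 502, 502
The 2 values of 1206 occupy positions 1–2 → average rank (1+2)/2 = 1.5.
The 3 values of 651 occupy positions 3–5 → average rank 4.
The 2 values of 502 occupy positions 6–7 → average rank (6+7)/2 = 6.5.
Method 2 values → pooled ranks: 1206→1.5, 651→4, 502→6.5, 1206→1.5, 502→6.5
Rank sum = 1.5 + 4 + 6.5 + 1.5 + 6.5 = 20

20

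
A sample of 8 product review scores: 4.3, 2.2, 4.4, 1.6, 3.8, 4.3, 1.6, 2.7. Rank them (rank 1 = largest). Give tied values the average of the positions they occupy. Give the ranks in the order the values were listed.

Sorted (descending): 4.4, 4.3, 4.3, 3.8, 2.7, 2.2, 1.6, 1.6
The 2 values of 4.3 occupy positions 2–3 → average rank (2+3)/2 = 2.5.
The 2 values of 1.6 occupy positions 7–8 → average rank (7+8)/2 = 7.5.

2.5, 6, 1, 7.5, 4, 2.5, 7.5, 5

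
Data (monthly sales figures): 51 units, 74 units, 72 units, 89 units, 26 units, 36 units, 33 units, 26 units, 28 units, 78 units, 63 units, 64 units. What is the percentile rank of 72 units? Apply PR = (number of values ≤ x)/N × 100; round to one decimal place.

75.0

N = 12.
Strictly below 72: 8. Equal to 72: 1.
PR = 9/12 × 100 = 75.0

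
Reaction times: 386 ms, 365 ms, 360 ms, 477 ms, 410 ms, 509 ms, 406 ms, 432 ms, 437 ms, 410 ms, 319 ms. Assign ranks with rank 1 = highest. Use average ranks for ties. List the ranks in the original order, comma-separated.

Sorted (descending): 509, 477, 437, 432, 410, 410, 406, 386, 365, 360, 319
The 2 values of 410 occupy positions 5–6 → average rank (5+6)/2 = 5.5.

8, 9, 10, 2, 5.5, 1, 7, 4, 3, 5.5, 11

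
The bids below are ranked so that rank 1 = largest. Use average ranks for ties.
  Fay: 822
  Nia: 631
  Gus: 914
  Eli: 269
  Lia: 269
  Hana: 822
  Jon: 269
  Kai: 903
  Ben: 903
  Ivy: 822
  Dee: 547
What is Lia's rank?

Sorted (descending): 914, 903, 903, 822, 822, 822, 631, 547, 269, 269, 269
The 2 values of 903 occupy positions 2–3 → average rank (2+3)/2 = 2.5.
The 3 values of 822 occupy positions 4–6 → average rank 5.
The 3 values of 269 occupy positions 9–11 → average rank 10.
Lia has value 269 → rank 10.

10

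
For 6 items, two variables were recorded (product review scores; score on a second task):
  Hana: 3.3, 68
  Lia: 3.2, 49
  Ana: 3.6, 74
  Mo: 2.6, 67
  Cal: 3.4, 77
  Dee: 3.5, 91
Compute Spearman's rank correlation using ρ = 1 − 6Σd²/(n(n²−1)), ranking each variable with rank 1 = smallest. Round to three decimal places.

0.771

Ranks of variable 1: 3, 2, 6, 1, 4, 5
Ranks of variable 2: 3, 1, 4, 2, 5, 6
d = r₁ − r₂: 0, 1, 2, -1, -1, -1
d²: 0, 1, 4, 1, 1, 1; Σd² = 8
ρ = 1 − 6·8/(6·35) = 1 − 48/210 = 0.771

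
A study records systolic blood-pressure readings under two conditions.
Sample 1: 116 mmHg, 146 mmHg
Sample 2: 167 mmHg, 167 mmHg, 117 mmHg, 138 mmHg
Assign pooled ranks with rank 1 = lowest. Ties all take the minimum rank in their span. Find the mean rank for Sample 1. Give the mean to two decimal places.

Sorted (ascending): 116, 117, 138, 146, 167, 167
The 2 values of 167 occupy positions 5–6 → each gets rank 5.
Sample 1 values → pooled ranks: 116→1, 146→4
Mean rank = (1 + 4) / 2 = 2.50

2.50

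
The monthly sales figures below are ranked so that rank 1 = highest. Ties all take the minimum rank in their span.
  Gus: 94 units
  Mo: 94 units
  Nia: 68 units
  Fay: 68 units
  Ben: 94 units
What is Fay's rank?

4

Sorted (descending): 94, 94, 94, 68, 68
The 3 values of 94 occupy positions 1–3 → each gets rank 1.
The 2 values of 68 occupy positions 4–5 → each gets rank 4.
Fay has value 68 units → rank 4.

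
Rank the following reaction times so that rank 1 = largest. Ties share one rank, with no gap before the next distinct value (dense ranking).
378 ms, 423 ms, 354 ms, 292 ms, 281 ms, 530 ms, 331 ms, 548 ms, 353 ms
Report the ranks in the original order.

4, 3, 5, 8, 9, 2, 7, 1, 6

Sorted (descending): 548, 530, 423, 378, 354, 353, 331, 292, 281
No ties — each value takes its position as its rank.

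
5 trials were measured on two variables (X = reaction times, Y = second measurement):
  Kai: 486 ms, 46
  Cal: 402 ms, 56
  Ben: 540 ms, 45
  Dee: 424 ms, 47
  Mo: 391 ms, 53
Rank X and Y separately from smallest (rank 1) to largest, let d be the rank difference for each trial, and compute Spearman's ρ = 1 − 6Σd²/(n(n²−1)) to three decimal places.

Ranks of variable 1: 4, 2, 5, 3, 1
Ranks of variable 2: 2, 5, 1, 3, 4
d = r₁ − r₂: 2, -3, 4, 0, -3
d²: 4, 9, 16, 0, 9; Σd² = 38
ρ = 1 − 6·38/(5·24) = 1 − 228/120 = -0.900

-0.900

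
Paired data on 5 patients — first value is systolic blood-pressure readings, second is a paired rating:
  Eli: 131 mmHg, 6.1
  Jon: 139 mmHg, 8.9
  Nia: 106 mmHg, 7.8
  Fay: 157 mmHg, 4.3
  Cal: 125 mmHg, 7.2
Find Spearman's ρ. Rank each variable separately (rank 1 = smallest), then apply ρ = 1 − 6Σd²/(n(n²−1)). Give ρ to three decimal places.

-0.400

Ranks of variable 1: 3, 4, 1, 5, 2
Ranks of variable 2: 2, 5, 4, 1, 3
d = r₁ − r₂: 1, -1, -3, 4, -1
d²: 1, 1, 9, 16, 1; Σd² = 28
ρ = 1 − 6·28/(5·24) = 1 − 168/120 = -0.400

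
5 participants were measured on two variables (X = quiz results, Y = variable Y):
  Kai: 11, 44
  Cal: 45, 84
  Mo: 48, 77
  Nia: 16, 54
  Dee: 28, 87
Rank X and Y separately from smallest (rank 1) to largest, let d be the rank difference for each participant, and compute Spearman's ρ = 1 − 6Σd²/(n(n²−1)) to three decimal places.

Ranks of variable 1: 1, 4, 5, 2, 3
Ranks of variable 2: 1, 4, 3, 2, 5
d = r₁ − r₂: 0, 0, 2, 0, -2
d²: 0, 0, 4, 0, 4; Σd² = 8
ρ = 1 − 6·8/(5·24) = 1 − 48/120 = 0.600

0.600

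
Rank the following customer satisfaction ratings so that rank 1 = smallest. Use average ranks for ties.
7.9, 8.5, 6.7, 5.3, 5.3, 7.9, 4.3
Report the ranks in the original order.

Sorted (ascending): 4.3, 5.3, 5.3, 6.7, 7.9, 7.9, 8.5
The 2 values of 5.3 occupy positions 2–3 → average rank (2+3)/2 = 2.5.
The 2 values of 7.9 occupy positions 5–6 → average rank (5+6)/2 = 5.5.

5.5, 7, 4, 2.5, 2.5, 5.5, 1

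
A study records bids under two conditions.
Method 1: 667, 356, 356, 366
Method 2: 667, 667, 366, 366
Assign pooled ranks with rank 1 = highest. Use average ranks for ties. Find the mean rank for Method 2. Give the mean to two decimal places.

3.50

Sorted (descending): 667, 667, 667, 366, 366, 366, 356, 356
The 3 values of 667 occupy positions 1–3 → average rank 2.
The 3 values of 366 occupy positions 4–6 → average rank 5.
The 2 values of 356 occupy positions 7–8 → average rank (7+8)/2 = 7.5.
Method 2 values → pooled ranks: 667→2, 667→2, 366→5, 366→5
Mean rank = (2 + 2 + 5 + 5) / 4 = 3.50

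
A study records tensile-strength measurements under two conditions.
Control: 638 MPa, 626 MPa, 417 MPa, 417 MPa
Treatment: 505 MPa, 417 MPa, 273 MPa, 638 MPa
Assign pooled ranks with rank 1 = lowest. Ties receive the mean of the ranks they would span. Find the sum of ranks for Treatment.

16.5

Sorted (ascending): 273, 417, 417, 417, 505, 626, 638, 638
The 3 values of 417 occupy positions 2–4 → average rank 3.
The 2 values of 638 occupy positions 7–8 → average rank (7+8)/2 = 7.5.
Treatment values → pooled ranks: 505→5, 417→3, 273→1, 638→7.5
Rank sum = 5 + 3 + 1 + 7.5 = 16.5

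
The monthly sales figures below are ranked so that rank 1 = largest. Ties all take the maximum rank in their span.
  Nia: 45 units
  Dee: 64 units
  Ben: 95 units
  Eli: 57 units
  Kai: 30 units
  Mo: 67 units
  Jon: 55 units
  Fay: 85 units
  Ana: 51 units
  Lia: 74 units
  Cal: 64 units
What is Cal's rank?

6

Sorted (descending): 95, 85, 74, 67, 64, 64, 57, 55, 51, 45, 30
The 2 values of 64 occupy positions 5–6 → each gets rank 6.
Cal has value 64 units → rank 6.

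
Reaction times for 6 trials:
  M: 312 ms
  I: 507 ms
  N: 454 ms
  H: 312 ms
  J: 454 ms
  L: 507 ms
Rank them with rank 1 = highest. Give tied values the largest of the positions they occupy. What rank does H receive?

6

Sorted (descending): 507, 507, 454, 454, 312, 312
The 2 values of 507 occupy positions 1–2 → each gets rank 2.
The 2 values of 454 occupy positions 3–4 → each gets rank 4.
The 2 values of 312 occupy positions 5–6 → each gets rank 6.
H has value 312 ms → rank 6.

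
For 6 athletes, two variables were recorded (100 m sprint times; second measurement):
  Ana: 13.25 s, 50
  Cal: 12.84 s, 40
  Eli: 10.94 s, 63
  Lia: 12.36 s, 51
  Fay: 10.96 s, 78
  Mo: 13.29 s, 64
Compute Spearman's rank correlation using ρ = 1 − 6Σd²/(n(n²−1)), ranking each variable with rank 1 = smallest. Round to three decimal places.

-0.257

Ranks of variable 1: 5, 4, 1, 3, 2, 6
Ranks of variable 2: 2, 1, 4, 3, 6, 5
d = r₁ − r₂: 3, 3, -3, 0, -4, 1
d²: 9, 9, 9, 0, 16, 1; Σd² = 44
ρ = 1 − 6·44/(6·35) = 1 − 264/210 = -0.257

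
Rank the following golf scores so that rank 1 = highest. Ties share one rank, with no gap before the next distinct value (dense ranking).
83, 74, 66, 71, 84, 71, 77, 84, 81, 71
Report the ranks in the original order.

Sorted (descending): 84, 84, 83, 81, 77, 74, 71, 71, 71, 66
The 2 values of 84 share dense rank 1.
The 3 values of 71 share dense rank 6.
Remaining distinct values take the next consecutive integers.

2, 5, 7, 6, 1, 6, 4, 1, 3, 6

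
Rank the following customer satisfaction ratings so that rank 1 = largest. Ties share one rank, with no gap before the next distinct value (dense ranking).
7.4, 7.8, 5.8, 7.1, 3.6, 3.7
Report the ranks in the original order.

Sorted (descending): 7.8, 7.4, 7.1, 5.8, 3.7, 3.6
No ties — each value takes its position as its rank.

2, 1, 4, 3, 6, 5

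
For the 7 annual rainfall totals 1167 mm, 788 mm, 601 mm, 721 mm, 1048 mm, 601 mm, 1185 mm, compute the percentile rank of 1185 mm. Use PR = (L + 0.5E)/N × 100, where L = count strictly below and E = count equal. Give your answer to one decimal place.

92.9

N = 7.
Strictly below 1185: 6. Equal to 1185: 1.
PR = (6 + 0.5·1)/7 × 100 = 92.9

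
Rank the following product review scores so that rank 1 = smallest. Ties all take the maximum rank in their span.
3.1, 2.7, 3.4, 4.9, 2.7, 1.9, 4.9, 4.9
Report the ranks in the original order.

Sorted (ascending): 1.9, 2.7, 2.7, 3.1, 3.4, 4.9, 4.9, 4.9
The 2 values of 2.7 occupy positions 2–3 → each gets rank 3.
The 3 values of 4.9 occupy positions 6–8 → each gets rank 8.

4, 3, 5, 8, 3, 1, 8, 8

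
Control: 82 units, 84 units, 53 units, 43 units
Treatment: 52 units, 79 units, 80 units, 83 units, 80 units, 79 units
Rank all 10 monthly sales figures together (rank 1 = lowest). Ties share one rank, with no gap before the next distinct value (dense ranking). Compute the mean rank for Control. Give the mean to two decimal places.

Sorted (ascending): 43, 52, 53, 79, 79, 80, 80, 82, 83, 84
The 2 values of 79 share dense rank 4.
The 2 values of 80 share dense rank 5.
Remaining distinct values take the next consecutive integers.
Control values → pooled ranks: 82→6, 84→8, 53→3, 43→1
Mean rank = (6 + 8 + 3 + 1) / 4 = 4.50

4.50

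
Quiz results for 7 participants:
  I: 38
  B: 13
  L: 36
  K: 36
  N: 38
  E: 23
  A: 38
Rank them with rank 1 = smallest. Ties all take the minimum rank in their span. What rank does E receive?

Sorted (ascending): 13, 23, 36, 36, 38, 38, 38
The 2 values of 36 occupy positions 3–4 → each gets rank 3.
The 3 values of 38 occupy positions 5–7 → each gets rank 5.
E has value 23 → rank 2.

2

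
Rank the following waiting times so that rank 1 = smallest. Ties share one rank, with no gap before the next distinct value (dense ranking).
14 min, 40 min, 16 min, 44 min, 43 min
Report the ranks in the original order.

1, 3, 2, 5, 4

Sorted (ascending): 14, 16, 40, 43, 44
No ties — each value takes its position as its rank.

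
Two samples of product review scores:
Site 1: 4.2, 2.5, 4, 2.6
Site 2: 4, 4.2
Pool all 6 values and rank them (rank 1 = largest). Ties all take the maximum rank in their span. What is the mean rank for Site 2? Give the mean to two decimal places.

Sorted (descending): 4.2, 4.2, 4, 4, 2.6, 2.5
The 2 values of 4.2 occupy positions 1–2 → each gets rank 2.
The 2 values of 4 occupy positions 3–4 → each gets rank 4.
Site 2 values → pooled ranks: 4→4, 4.2→2
Mean rank = (4 + 2) / 2 = 3.00

3.00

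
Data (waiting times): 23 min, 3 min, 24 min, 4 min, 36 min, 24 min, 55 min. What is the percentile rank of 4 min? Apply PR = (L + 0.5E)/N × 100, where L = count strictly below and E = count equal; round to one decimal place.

21.4

N = 7.
Strictly below 4: 1. Equal to 4: 1.
PR = (1 + 0.5·1)/7 × 100 = 21.4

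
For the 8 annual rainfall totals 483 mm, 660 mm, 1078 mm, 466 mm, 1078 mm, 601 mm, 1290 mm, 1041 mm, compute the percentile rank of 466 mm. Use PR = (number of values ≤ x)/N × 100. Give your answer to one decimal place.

N = 8.
Strictly below 466: 0. Equal to 466: 1.
PR = 1/8 × 100 = 12.5

12.5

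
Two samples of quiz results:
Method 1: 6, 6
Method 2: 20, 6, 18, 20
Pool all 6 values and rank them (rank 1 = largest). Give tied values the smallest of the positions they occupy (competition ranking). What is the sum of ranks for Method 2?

9

Sorted (descending): 20, 20, 18, 6, 6, 6
The 2 values of 20 occupy positions 1–2 → each gets rank 1.
The 3 values of 6 occupy positions 4–6 → each gets rank 4.
Method 2 values → pooled ranks: 20→1, 6→4, 18→3, 20→1
Rank sum = 1 + 4 + 3 + 1 = 9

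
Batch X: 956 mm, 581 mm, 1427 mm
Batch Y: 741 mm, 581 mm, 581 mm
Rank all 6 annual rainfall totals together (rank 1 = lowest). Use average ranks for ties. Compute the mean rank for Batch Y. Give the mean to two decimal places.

Sorted (ascending): 581, 581, 581, 741, 956, 1427
The 3 values of 581 occupy positions 1–3 → average rank 2.
Batch Y values → pooled ranks: 741→4, 581→2, 581→2
Mean rank = (4 + 2 + 2) / 3 = 2.67

2.67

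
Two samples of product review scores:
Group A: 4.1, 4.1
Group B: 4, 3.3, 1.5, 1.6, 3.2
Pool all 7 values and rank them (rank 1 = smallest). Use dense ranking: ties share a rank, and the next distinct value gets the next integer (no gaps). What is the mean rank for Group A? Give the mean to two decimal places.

Sorted (ascending): 1.5, 1.6, 3.2, 3.3, 4, 4.1, 4.1
The 2 values of 4.1 share dense rank 6.
Remaining distinct values take the next consecutive integers.
Group A values → pooled ranks: 4.1→6, 4.1→6
Mean rank = (6 + 6) / 2 = 6.00

6.00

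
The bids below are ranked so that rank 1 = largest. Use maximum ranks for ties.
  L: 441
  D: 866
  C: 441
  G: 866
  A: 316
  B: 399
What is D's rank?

2

Sorted (descending): 866, 866, 441, 441, 399, 316
The 2 values of 866 occupy positions 1–2 → each gets rank 2.
The 2 values of 441 occupy positions 3–4 → each gets rank 4.
D has value 866 → rank 2.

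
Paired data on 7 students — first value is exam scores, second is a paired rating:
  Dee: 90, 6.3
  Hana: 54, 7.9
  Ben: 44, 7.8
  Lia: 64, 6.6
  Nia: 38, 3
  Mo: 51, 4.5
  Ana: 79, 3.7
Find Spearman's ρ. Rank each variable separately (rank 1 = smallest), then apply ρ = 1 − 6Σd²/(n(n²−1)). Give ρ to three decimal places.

0.107

Ranks of variable 1: 7, 4, 2, 5, 1, 3, 6
Ranks of variable 2: 4, 7, 6, 5, 1, 3, 2
d = r₁ − r₂: 3, -3, -4, 0, 0, 0, 4
d²: 9, 9, 16, 0, 0, 0, 16; Σd² = 50
ρ = 1 − 6·50/(7·48) = 1 − 300/336 = 0.107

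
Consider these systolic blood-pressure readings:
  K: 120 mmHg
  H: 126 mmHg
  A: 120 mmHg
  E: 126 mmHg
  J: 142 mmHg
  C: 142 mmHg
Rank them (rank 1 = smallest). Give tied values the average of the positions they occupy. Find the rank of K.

Sorted (ascending): 120, 120, 126, 126, 142, 142
The 2 values of 120 occupy positions 1–2 → average rank (1+2)/2 = 1.5.
The 2 values of 126 occupy positions 3–4 → average rank (3+4)/2 = 3.5.
The 2 values of 142 occupy positions 5–6 → average rank (5+6)/2 = 5.5.
K has value 120 mmHg → rank 1.5.

1.5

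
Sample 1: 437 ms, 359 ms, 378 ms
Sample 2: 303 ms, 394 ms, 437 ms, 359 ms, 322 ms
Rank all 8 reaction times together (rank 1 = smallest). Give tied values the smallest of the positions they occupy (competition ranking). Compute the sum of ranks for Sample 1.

15

Sorted (ascending): 303, 322, 359, 359, 378, 394, 437, 437
The 2 values of 359 occupy positions 3–4 → each gets rank 3.
The 2 values of 437 occupy positions 7–8 → each gets rank 7.
Sample 1 values → pooled ranks: 437→7, 359→3, 378→5
Rank sum = 7 + 3 + 5 = 15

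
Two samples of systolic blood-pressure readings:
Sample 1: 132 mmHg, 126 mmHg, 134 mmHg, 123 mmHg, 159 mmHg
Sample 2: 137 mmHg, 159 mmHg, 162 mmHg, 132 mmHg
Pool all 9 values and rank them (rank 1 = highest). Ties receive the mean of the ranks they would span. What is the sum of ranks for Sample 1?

Sorted (descending): 162, 159, 159, 137, 134, 132, 132, 126, 123
The 2 values of 159 occupy positions 2–3 → average rank (2+3)/2 = 2.5.
The 2 values of 132 occupy positions 6–7 → average rank (6+7)/2 = 6.5.
Sample 1 values → pooled ranks: 132→6.5, 126→8, 134→5, 123→9, 159→2.5
Rank sum = 6.5 + 8 + 5 + 9 + 2.5 = 31

31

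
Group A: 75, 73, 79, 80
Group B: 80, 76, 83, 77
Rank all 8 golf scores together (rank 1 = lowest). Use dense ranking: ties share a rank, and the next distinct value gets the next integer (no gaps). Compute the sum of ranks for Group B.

20

Sorted (ascending): 73, 75, 76, 77, 79, 80, 80, 83
The 2 values of 80 share dense rank 6.
Remaining distinct values take the next consecutive integers.
Group B values → pooled ranks: 80→6, 76→3, 83→7, 77→4
Rank sum = 6 + 3 + 7 + 4 = 20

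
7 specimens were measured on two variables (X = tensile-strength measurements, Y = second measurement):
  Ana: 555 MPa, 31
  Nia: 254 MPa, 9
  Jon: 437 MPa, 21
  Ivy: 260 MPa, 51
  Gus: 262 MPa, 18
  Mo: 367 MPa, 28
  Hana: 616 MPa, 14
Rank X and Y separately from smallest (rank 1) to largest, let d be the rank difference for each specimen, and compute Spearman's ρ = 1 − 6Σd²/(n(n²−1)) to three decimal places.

Ranks of variable 1: 6, 1, 5, 2, 3, 4, 7
Ranks of variable 2: 6, 1, 4, 7, 3, 5, 2
d = r₁ − r₂: 0, 0, 1, -5, 0, -1, 5
d²: 0, 0, 1, 25, 0, 1, 25; Σd² = 52
ρ = 1 − 6·52/(7·48) = 1 − 312/336 = 0.071

0.071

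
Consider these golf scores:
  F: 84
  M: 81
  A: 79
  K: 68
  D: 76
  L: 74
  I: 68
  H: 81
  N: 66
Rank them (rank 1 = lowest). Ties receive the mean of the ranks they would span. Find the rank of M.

7.5

Sorted (ascending): 66, 68, 68, 74, 76, 79, 81, 81, 84
The 2 values of 68 occupy positions 2–3 → average rank (2+3)/2 = 2.5.
The 2 values of 81 occupy positions 7–8 → average rank (7+8)/2 = 7.5.
M has value 81 → rank 7.5.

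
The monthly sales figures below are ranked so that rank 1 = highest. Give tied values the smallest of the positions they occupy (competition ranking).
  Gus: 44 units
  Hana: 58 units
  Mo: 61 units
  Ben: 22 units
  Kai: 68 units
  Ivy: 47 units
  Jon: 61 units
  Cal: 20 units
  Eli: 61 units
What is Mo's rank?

Sorted (descending): 68, 61, 61, 61, 58, 47, 44, 22, 20
The 3 values of 61 occupy positions 2–4 → each gets rank 2.
Mo has value 61 units → rank 2.

2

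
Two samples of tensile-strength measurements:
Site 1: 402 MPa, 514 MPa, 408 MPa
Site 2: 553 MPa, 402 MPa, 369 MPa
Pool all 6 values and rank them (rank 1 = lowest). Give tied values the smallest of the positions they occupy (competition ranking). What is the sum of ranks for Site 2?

9

Sorted (ascending): 369, 402, 402, 408, 514, 553
The 2 values of 402 occupy positions 2–3 → each gets rank 2.
Site 2 values → pooled ranks: 553→6, 402→2, 369→1
Rank sum = 6 + 2 + 1 = 9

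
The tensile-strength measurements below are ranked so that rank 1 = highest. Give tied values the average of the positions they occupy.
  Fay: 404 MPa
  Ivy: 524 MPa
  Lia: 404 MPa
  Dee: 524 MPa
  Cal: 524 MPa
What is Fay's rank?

Sorted (descending): 524, 524, 524, 404, 404
The 3 values of 524 occupy positions 1–3 → average rank 2.
The 2 values of 404 occupy positions 4–5 → average rank (4+5)/2 = 4.5.
Fay has value 404 MPa → rank 4.5.

4.5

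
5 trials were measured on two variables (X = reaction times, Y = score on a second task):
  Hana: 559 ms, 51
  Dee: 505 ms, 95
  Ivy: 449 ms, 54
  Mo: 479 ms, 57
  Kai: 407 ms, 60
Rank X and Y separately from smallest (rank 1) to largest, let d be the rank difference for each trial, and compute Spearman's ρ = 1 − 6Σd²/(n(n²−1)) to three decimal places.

-0.300

Ranks of variable 1: 5, 4, 2, 3, 1
Ranks of variable 2: 1, 5, 2, 3, 4
d = r₁ − r₂: 4, -1, 0, 0, -3
d²: 16, 1, 0, 0, 9; Σd² = 26
ρ = 1 − 6·26/(5·24) = 1 − 156/120 = -0.300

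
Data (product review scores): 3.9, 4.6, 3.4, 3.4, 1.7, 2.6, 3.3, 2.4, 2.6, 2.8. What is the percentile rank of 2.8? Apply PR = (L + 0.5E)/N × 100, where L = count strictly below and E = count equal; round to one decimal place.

45.0

N = 10.
Strictly below 2.8: 4. Equal to 2.8: 1.
PR = (4 + 0.5·1)/10 × 100 = 45.0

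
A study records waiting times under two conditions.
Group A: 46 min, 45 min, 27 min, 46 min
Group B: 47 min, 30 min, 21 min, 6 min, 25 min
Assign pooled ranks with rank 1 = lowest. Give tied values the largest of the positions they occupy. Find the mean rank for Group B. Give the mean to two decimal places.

Sorted (ascending): 6, 21, 25, 27, 30, 45, 46, 46, 47
The 2 values of 46 occupy positions 7–8 → each gets rank 8.
Group B values → pooled ranks: 47→9, 30→5, 21→2, 6→1, 25→3
Mean rank = (9 + 5 + 2 + 1 + 3) / 5 = 4.00

4.00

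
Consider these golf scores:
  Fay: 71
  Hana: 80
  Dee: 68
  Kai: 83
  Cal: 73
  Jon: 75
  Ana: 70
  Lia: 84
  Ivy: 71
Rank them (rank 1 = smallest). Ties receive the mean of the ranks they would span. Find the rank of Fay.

3.5

Sorted (ascending): 68, 70, 71, 71, 73, 75, 80, 83, 84
The 2 values of 71 occupy positions 3–4 → average rank (3+4)/2 = 3.5.
Fay has value 71 → rank 3.5.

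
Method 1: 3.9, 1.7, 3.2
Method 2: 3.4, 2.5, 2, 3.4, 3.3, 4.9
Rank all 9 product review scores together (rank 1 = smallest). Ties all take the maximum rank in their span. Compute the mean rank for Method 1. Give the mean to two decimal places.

Sorted (ascending): 1.7, 2, 2.5, 3.2, 3.3, 3.4, 3.4, 3.9, 4.9
The 2 values of 3.4 occupy positions 6–7 → each gets rank 7.
Method 1 values → pooled ranks: 3.9→8, 1.7→1, 3.2→4
Mean rank = (8 + 1 + 4) / 3 = 4.33

4.33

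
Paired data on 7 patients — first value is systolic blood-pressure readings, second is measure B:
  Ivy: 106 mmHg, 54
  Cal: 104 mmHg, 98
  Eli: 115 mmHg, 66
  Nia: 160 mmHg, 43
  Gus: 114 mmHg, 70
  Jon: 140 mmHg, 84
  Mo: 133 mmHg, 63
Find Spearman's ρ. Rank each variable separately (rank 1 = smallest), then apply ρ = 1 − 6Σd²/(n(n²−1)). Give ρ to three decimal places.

Ranks of variable 1: 2, 1, 4, 7, 3, 6, 5
Ranks of variable 2: 2, 7, 4, 1, 5, 6, 3
d = r₁ − r₂: 0, -6, 0, 6, -2, 0, 2
d²: 0, 36, 0, 36, 4, 0, 4; Σd² = 80
ρ = 1 − 6·80/(7·48) = 1 − 480/336 = -0.429

-0.429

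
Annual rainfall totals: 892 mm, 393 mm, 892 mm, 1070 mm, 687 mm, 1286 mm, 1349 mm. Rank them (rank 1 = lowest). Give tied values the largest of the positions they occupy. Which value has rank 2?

Sorted (ascending): 393, 687, 892, 892, 1070, 1286, 1349
The 2 values of 892 occupy positions 3–4 → each gets rank 4.
Rank 2 → value 687.

687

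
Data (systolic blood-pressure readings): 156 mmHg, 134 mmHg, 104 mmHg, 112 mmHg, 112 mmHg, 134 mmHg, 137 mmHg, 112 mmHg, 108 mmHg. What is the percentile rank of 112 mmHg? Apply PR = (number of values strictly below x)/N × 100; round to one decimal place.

N = 9.
Strictly below 112: 2. Equal to 112: 3.
PR = 2/9 × 100 = 22.2

22.2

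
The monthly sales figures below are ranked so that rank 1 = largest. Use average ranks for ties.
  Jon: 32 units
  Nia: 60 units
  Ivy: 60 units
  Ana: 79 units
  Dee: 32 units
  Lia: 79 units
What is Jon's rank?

5.5

Sorted (descending): 79, 79, 60, 60, 32, 32
The 2 values of 79 occupy positions 1–2 → average rank (1+2)/2 = 1.5.
The 2 values of 60 occupy positions 3–4 → average rank (3+4)/2 = 3.5.
The 2 values of 32 occupy positions 5–6 → average rank (5+6)/2 = 5.5.
Jon has value 32 units → rank 5.5.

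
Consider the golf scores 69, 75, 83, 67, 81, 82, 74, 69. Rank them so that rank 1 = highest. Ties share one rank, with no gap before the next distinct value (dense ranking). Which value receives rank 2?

82

Sorted (descending): 83, 82, 81, 75, 74, 69, 69, 67
The 2 values of 69 share dense rank 6.
Remaining distinct values take the next consecutive integers.
Rank 2 → value 82.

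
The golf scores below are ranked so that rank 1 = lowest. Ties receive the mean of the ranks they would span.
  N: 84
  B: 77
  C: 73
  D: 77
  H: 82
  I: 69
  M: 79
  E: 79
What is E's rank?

Sorted (ascending): 69, 73, 77, 77, 79, 79, 82, 84
The 2 values of 77 occupy positions 3–4 → average rank (3+4)/2 = 3.5.
The 2 values of 79 occupy positions 5–6 → average rank (5+6)/2 = 5.5.
E has value 79 → rank 5.5.

5.5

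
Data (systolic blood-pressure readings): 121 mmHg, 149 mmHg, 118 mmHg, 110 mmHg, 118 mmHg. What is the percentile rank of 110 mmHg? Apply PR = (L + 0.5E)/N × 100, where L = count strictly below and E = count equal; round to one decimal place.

N = 5.
Strictly below 110: 0. Equal to 110: 1.
PR = (0 + 0.5·1)/5 × 100 = 10.0

10.0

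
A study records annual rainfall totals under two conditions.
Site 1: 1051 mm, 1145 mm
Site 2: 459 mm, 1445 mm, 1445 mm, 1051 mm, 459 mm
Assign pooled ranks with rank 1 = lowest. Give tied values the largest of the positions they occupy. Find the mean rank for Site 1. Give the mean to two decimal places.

Sorted (ascending): 459, 459, 1051, 1051, 1145, 1445, 1445
The 2 values of 459 occupy positions 1–2 → each gets rank 2.
The 2 values of 1051 occupy positions 3–4 → each gets rank 4.
The 2 values of 1445 occupy positions 6–7 → each gets rank 7.
Site 1 values → pooled ranks: 1051→4, 1145→5
Mean rank = (4 + 5) / 2 = 4.50

4.50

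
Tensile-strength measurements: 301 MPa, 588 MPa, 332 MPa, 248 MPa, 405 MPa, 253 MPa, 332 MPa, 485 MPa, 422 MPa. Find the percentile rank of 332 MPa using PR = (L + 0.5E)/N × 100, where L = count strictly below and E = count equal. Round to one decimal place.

44.4

N = 9.
Strictly below 332: 3. Equal to 332: 2.
PR = (3 + 0.5·2)/9 × 100 = 44.4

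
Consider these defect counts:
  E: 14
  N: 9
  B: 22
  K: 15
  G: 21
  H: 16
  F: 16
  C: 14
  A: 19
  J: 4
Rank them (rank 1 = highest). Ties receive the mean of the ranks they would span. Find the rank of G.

2

Sorted (descending): 22, 21, 19, 16, 16, 15, 14, 14, 9, 4
The 2 values of 16 occupy positions 4–5 → average rank (4+5)/2 = 4.5.
The 2 values of 14 occupy positions 7–8 → average rank (7+8)/2 = 7.5.
G has value 21 → rank 2.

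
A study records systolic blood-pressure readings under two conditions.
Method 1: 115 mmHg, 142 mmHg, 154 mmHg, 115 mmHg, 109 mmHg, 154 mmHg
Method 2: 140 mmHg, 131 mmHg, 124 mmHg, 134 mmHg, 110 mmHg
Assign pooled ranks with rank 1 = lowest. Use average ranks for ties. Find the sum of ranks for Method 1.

38

Sorted (ascending): 109, 110, 115, 115, 124, 131, 134, 140, 142, 154, 154
The 2 values of 115 occupy positions 3–4 → average rank (3+4)/2 = 3.5.
The 2 values of 154 occupy positions 10–11 → average rank (10+11)/2 = 10.5.
Method 1 values → pooled ranks: 115→3.5, 142→9, 154→10.5, 115→3.5, 109→1, 154→10.5
Rank sum = 3.5 + 9 + 10.5 + 3.5 + 1 + 10.5 = 38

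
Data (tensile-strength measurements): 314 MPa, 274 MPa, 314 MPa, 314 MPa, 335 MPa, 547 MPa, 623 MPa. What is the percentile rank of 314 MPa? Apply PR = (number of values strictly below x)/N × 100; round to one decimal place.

N = 7.
Strictly below 314: 1. Equal to 314: 3.
PR = 1/7 × 100 = 14.3

14.3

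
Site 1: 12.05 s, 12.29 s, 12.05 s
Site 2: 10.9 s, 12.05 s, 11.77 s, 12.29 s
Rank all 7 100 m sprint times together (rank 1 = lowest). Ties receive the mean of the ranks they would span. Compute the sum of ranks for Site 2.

Sorted (ascending): 10.9, 11.77, 12.05, 12.05, 12.05, 12.29, 12.29
The 3 values of 12.05 occupy positions 3–5 → average rank 4.
The 2 values of 12.29 occupy positions 6–7 → average rank (6+7)/2 = 6.5.
Site 2 values → pooled ranks: 10.9→1, 12.05→4, 11.77→2, 12.29→6.5
Rank sum = 1 + 4 + 2 + 6.5 = 13.5

13.5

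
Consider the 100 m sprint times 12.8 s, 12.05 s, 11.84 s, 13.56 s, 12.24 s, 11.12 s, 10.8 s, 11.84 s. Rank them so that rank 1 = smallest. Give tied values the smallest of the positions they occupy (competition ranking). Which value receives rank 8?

Sorted (ascending): 10.8, 11.12, 11.84, 11.84, 12.05, 12.24, 12.8, 13.56
The 2 values of 11.84 occupy positions 3–4 → each gets rank 3.
Rank 8 → value 13.56.

13.56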